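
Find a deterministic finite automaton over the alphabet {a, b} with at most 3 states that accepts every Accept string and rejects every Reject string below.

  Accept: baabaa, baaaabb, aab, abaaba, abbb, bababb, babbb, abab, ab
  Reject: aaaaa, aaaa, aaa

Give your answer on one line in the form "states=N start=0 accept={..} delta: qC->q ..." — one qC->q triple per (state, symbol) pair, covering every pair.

states=2 start=0 accept={1} delta: 0a->0 0b->1 1a->1 1b->1

State merging on the prefix tree: take the shortest (then alphabetical) example prefix whose next move is undefined and point that move at state 0, else 1, else 2, ...; a target is out if some Accept/Reject pair would then sit in one state with the same input left (inseparable). If every existing state is out, open a new one.
a: 0a undefined. 0a->0: ok.
b: 0b undefined. 0b->0: no, baabaa/aaaaa meet in 0. Open state 1: 0b->1.
ba: 1a undefined. 1a->0: no, baabaa/aaaaa meet in 0. 1a->1: ok.
abb: 1b undefined. 1b->0: no, baabaa/aaaaa meet in 0. 1b->1: ok.
All examples now run through 2 states with every (state, symbol) defined. Accept strings end in {1}, Reject strings end in {0}; accept={1}.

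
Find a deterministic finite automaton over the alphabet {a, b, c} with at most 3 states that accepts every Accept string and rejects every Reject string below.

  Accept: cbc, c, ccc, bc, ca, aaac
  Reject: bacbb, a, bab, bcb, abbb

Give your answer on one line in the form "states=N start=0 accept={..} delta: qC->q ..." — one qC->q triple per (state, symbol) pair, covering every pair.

State merging on the prefix tree: take the shortest (then alphabetical) example prefix whose next move is undefined and point that move at state 0, else 1, else 2, ...; a target is out if some Accept/Reject pair would then sit in one state with the same input left (inseparable). If every existing state is out, open a new one.
a: 0a undefined. 0a->0: ok.
b: 0b undefined. 0b->0: ok.
c: 0c undefined. 0c->0: no, cbc/bacbb meet in 0. Open state 1: 0c->1.
ca: 1a undefined. 1a->0: no, ca/a meet in 0. 1a->1: ok.
cb: 1b undefined. 1b->0: ok.
cc: 1c undefined. 1c->0: ok.
All examples now run through 2 states with every (state, symbol) defined. Accept strings end in {1}, Reject strings end in {0}; accept={1}.

states=2 start=0 accept={1} delta: 0a->0 0b->0 0c->1 1a->1 1b->0 1c->0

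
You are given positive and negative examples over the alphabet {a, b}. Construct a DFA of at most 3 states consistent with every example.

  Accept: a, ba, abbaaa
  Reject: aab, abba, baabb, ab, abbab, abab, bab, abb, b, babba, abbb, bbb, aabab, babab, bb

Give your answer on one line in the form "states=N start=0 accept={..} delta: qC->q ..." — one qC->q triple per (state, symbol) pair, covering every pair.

Fold the examples into a partial DFA from state 0: repeatedly fix the first undefined (state, symbol) met by the shortest-then-alphabetical prefix, trying targets in increasing order and rejecting any under which an Accept and a Reject string meet in one state with the same remainder; add a state when all current targets are rejected. Accepting states are where Accept strings end.
a: 0a undefined. 0a->0: ok.
b: 0b undefined. 0b->0: no, a/aab meet in 0. Open state 1: 0b->1.
ba: 1a undefined. 1a->0: ok.
bb: 1b undefined. 1b->0: no, a/abba meet in 0. 1b->1: no, a/abba meet in 0. Open state 2: 1b->2.
bbb: 2b undefined. 2b->0: no, a/abbb meet in 0. 2b->1: ok.
abba: 2a undefined. 2a->0: no, a/abba meet in 0. 2a->1: ok.
All examples now run through 3 states with every (state, symbol) defined. Accept strings end in {0}, Reject strings end in {1,2}; accept={0}.

states=3 start=0 accept={0} delta: 0a->0 0b->1 1a->0 1b->2 2a->1 2b->1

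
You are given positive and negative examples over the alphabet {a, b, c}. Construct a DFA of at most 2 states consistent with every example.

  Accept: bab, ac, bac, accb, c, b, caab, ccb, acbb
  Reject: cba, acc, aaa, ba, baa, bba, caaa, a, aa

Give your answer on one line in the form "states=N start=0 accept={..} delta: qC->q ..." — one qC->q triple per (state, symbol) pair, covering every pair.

states=2 start=0 accept={1} delta: 0a->0 0b->1 0c->1 1a->0 1b->0 1c->0

Grow the machine one transition at a time. Run the examples from 0; the earliest place one falls off (shortest prefix, ties alphabetical) gets sent to the lowest-numbered state that keeps every Accept/Reject pair distinguishable — a pair clashes when both reach the same state with identical unread suffix — and to a fresh state only if none does.
a: 0a undefined. 0a->0: ok.
b: 0b undefined. 0b->0: no, bab/aaa meet in 0. Open state 1: 0b->1.
c: 0c undefined. 0c->0: no, ac/acc meet in 0. 0c->1: ok.
ba: 1a undefined. 1a->0: ok.
bb: 1b undefined. 1b->0: ok.
cc: 1c undefined. 1c->0: ok.
All examples now run through 2 states with every (state, symbol) defined. Accept strings end in {1}, Reject strings end in {0}; accept={1}.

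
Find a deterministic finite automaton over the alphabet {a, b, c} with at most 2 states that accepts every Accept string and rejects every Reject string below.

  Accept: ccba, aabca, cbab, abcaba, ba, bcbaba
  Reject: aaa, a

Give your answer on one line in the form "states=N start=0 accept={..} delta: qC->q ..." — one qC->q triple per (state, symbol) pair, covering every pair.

states=2 start=0 accept={1} delta: 0a->0 0b->1 0c->0 1a->1 1b->1 1c->1

State merging on the prefix tree: take the shortest (then alphabetical) example prefix whose next move is undefined and point that move at state 0, else 1, else 2, ...; a target is out if some Accept/Reject pair would then sit in one state with the same input left (inseparable). If every existing state is out, open a new one.
a: 0a undefined. 0a->0: ok.
b: 0b undefined. 0b->0: no, ba/aaa meet in 0. Open state 1: 0b->1.
c: 0c undefined. 0c->0: ok.
ba: 1a undefined. 1a->0: no, ccba/aaa meet in 0. 1a->1: ok.
bc: 1c undefined. 1c->0: no, aabca/aaa meet in 0. 1c->1: ok.
bcb: 1b undefined. 1b->0: no, cbab/aaa meet in 0. 1b->1: ok.
All examples now run through 2 states with every (state, symbol) defined. Accept strings end in {1}, Reject strings end in {0}; accept={1}.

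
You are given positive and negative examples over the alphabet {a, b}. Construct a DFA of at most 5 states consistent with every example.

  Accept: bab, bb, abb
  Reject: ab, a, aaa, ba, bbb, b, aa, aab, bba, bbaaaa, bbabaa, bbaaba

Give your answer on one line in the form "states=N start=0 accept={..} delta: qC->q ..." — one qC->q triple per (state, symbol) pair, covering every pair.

states=3 start=0 accept={2} delta: 0a->0 0b->1 1a->1 1b->2 2a->0 2b->0

Fold the examples into a partial DFA from state 0: repeatedly fix the first undefined (state, symbol) met by the shortest-then-alphabetical prefix, trying targets in increasing order and rejecting any under which an Accept and a Reject string meet in one state with the same remainder; add a state when all current targets are rejected. Accepting states are where Accept strings end.
a: 0a undefined. 0a->0: ok.
b: 0b undefined. 0b->0: no, bab/ab meet in 0. Open state 1: 0b->1.
ba: 1a undefined. 1a->0: no, bab/ab meet in 1. 1a->1: ok.
bb: 1b undefined. 1b->0: no, bab/a meet in 0. 1b->1: no, bab/ab meet in 1. Open state 2: 1b->2.
bba: 2a undefined. 2a->0: ok.
bbb: 2b undefined. 2b->0: ok.
All examples now run through 3 states with every (state, symbol) defined. Accept strings end in {2}, Reject strings end in {0,1}; accept={2}.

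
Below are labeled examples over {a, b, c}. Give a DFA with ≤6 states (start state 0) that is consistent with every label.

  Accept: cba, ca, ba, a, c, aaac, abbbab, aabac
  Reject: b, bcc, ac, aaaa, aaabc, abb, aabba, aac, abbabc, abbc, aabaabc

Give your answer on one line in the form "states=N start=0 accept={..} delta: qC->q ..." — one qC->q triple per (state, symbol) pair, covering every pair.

State merging on the prefix tree: take the shortest (then alphabetical) example prefix whose next move is undefined and point that move at state 0, else 1, else 2, ...; a target is out if some Accept/Reject pair would then sit in one state with the same input left (inseparable). If every existing state is out, open a new one.
a: 0a undefined. 0a->0: no, a/aaaa meet in 0. Open state 1: 0a->1.
b: 0b undefined. 0b->0: ok.
c: 0c undefined. 0c->0: no, c/b meet in 0. 0c->1: ok.
aa: 1a undefined. 1a->0: no, ca/b meet in 0. 1a->1: no, ca/aaaa meet in 1. Open state 2: 1a->2.
ab: 1b undefined. 1b->0: no, cba/abbabc meet in 1. 1b->1: no, ba/abb meet in 1. 1b->2: ok.
ac: 1c undefined. 1c->0: ok.
aaa: 2a undefined. 2a->0: no, cba/b meet in 0. 2a->1: no, ca/aaaa meet in 2. 2a->2: no, cba/aaaa meet in 2. Open state 3: 2a->3.
aab: 2b undefined. 2b->0: no, ba/aabba meet in 1. 2b->1: no, cba/aabba meet in 3. 2b->2: no, cba/aabba meet in 3. 2b->3: no, cba/abb meet in 3. Open state 4: 2b->4.
aac: 2c undefined. 2c->0: ok.
aaaa: 3a undefined. 3a->0: ok.
aaab: 3b undefined. 3b->0: no, ba/aaabc meet in 1. 3b->1: ok.
aaac: 3c undefined. 3c->0: no, aaac/b meet in 0. 3c->1: ok.
aaba: 4a undefined. 4a->0: no, ba/abbabc meet in 1. 4a->1: no, aabac/b meet in 0. 4a->2: no, aabac/b meet in 0. 4a->3: no, ba/aabaabc meet in 1. 4a->4: no, aabac/abbc meet in 4 with "c" left. Open state 5: 4a->5.
aabb: 4b undefined. 4b->0: no, ba/aabba meet in 1. 4b->1: no, ca/aabba meet in 2. 4b->2: no, cba/aabba meet in 3. 4b->3: no, abbbab/b meet in 0. 4b->4: ok.
abbc: 4c undefined. 4c->0: ok.
aabaa: 5a undefined. 5a->0: no, ba/aabaabc meet in 1. 5a->1: ok.
aabac: 5c undefined. 5c->0: no, aabac/b meet in 0. 5c->1: ok.
abbab: 5b undefined. 5b->0: no, ba/abbabc meet in 1. 5b->1: ok.
All examples now run through 6 states with every (state, symbol) defined. Accept strings end in {1,2,3}, Reject strings end in {0,4,5}; accept={1,2,3}.

states=6 start=0 accept={1,2,3} delta: 0a->1 0b->0 0c->1 1a->2 1b->2 1c->0 2a->3 2b->4 2c->0 3a->0 3b->1 3c->1 4a->5 4b->4 4c->0 5a->1 5b->1 5c->1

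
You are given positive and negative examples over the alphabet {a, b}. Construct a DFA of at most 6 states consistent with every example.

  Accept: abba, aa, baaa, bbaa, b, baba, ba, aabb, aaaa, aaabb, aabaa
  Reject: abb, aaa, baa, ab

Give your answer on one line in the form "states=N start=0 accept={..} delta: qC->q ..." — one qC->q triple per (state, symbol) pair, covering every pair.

State merging on the prefix tree: take the shortest (then alphabetical) example prefix whose next move is undefined and point that move at state 0, else 1, else 2, ...; a target is out if some Accept/Reject pair would then sit in one state with the same input left (inseparable). If every existing state is out, open a new one.
a: 0a undefined. 0a->0: no, aa/aaa meet in 0. Open state 1: 0a->1.
b: 0b undefined. 0b->0: no, aa/baa meet in 1 with "a" left. 0b->1: ok.
aa: 1a undefined. 1a->0: no, b/aaa meet in 1. 1a->1: no, aa/aaa meet in 1. Open state 2: 1a->2.
ab: 1b undefined. 1b->0: no, b/abb meet in 1. 1b->1: no, bbaa/aaa meet in 2 with "a" left. 1b->2: no, aa/ab meet in 2. Open state 3: 1b->3.
aaa: 2a undefined. 2a->0: no, aaabb/ab meet in 3. 2a->1: no, b/aaa meet in 1. 2a->2: no, aa/aaa meet in 2. 2a->3: ok.
aab: 2b undefined. 2b->0: ok.
abb: 3b undefined. 3b->0: ok.
bba: 3a undefined. 3a->0: no, baaa/abb meet in 0. 3a->1: ok.
All examples now run through 4 states with every (state, symbol) defined. Accept strings end in {1,2}, Reject strings end in {0,3}; accept={1,2}.

states=4 start=0 accept={1,2} delta: 0a->1 0b->1 1a->2 1b->3 2a->3 2b->0 3a->1 3b->0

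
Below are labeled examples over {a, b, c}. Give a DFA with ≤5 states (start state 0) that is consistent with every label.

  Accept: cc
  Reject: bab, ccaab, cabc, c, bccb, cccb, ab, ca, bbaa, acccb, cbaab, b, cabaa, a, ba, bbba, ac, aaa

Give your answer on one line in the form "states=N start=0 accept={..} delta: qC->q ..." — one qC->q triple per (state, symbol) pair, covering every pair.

states=3 start=0 accept={2} delta: 0a->0 0b->0 0c->1 1a->0 1b->0 1c->2 2a->0 2b->0 2c->0

Grow the machine one transition at a time. Run the examples from 0; the earliest place one falls off (shortest prefix, ties alphabetical) gets sent to the lowest-numbered state that keeps every Accept/Reject pair distinguishable — a pair clashes when both reach the same state with identical unread suffix — and to a fresh state only if none does.
a: 0a undefined. 0a->0: ok.
b: 0b undefined. 0b->0: ok.
c: 0c undefined. 0c->0: no, cc/bab meet in 0. Open state 1: 0c->1.
ca: 1a undefined. 1a->0: ok.
cb: 1b undefined. 1b->0: ok.
cc: 1c undefined. 1c->0: no, cc/bab meet in 0. 1c->1: no, cc/cabc meet in 1. Open state 2: 1c->2.
cca: 2a undefined. 2a->0: ok.
ccc: 2c undefined. 2c->0: ok.
bccb: 2b undefined. 2b->0: ok.
All examples now run through 3 states with every (state, symbol) defined. Accept strings end in {2}, Reject strings end in {0,1}; accept={2}.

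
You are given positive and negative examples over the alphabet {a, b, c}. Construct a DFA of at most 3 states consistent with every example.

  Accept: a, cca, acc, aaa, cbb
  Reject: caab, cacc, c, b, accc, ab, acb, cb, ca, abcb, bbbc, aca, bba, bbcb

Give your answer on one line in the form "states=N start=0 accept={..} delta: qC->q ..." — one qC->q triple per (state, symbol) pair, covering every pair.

states=3 start=0 accept={0} delta: 0a->0 0b->1 0c->1 1a->1 1b->2 1c->0 2a->1 2b->0 2c->0

Fold the examples into a partial DFA from state 0: repeatedly fix the first undefined (state, symbol) met by the shortest-then-alphabetical prefix, trying targets in increasing order and rejecting any under which an Accept and a Reject string meet in one state with the same remainder; add a state when all current targets are rejected. Accepting states are where Accept strings end.
a: 0a undefined. 0a->0: ok.
b: 0b undefined. 0b->0: no, a/b meet in 0. Open state 1: 0b->1.
c: 0c undefined. 0c->0: no, a/cacc meet in 0. 0c->1: ok.
bb: 1b undefined. 1b->0: no, a/acb meet in 0. 1b->1: no, acc/bbbc meet in 1 with "c" left. Open state 2: 1b->2.
ca: 1a undefined. 1a->0: no, a/ca meet in 0. 1a->1: ok.
cc: 1c undefined. 1c->0: ok.
bba: 2a undefined. 2a->0: no, a/bba meet in 0. 2a->1: ok.
bbb: 2b undefined. 2b->0: ok.
bbc: 2c undefined. 2c->0: ok.
All examples now run through 3 states with every (state, symbol) defined. Accept strings end in {0}, Reject strings end in {1,2}; accept={0}.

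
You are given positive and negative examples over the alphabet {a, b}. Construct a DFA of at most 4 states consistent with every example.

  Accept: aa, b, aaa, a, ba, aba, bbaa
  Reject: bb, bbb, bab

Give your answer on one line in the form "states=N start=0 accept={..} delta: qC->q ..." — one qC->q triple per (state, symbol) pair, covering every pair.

State merging on the prefix tree: take the shortest (then alphabetical) example prefix whose next move is undefined and point that move at state 0, else 1, else 2, ...; a target is out if some Accept/Reject pair would then sit in one state with the same input left (inseparable). If every existing state is out, open a new one.
a: 0a undefined. 0a->0: ok.
b: 0b undefined. 0b->0: no, aa/bb meet in 0. Open state 1: 0b->1.
ba: 1a undefined. 1a->0: no, b/bab meet in 1. 1a->1: ok.
bb: 1b undefined. 1b->0: no, aa/bb meet in 0. 1b->1: no, b/bb meet in 1. Open state 2: 1b->2.
bba: 2a undefined. 2a->0: ok.
bbb: 2b undefined. 2b->0: no, aa/bbb meet in 0. 2b->1: no, b/bbb meet in 1. 2b->2: ok.
All examples now run through 3 states with every (state, symbol) defined. Accept strings end in {0,1}, Reject strings end in {2}; accept={0,1}.

states=3 start=0 accept={0,1} delta: 0a->0 0b->1 1a->1 1b->2 2a->0 2b->2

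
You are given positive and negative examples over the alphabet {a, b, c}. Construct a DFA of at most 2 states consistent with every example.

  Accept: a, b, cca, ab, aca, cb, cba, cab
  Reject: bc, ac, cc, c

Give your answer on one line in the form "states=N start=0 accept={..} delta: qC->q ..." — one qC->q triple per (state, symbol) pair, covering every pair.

State merging on the prefix tree: take the shortest (then alphabetical) example prefix whose next move is undefined and point that move at state 0, else 1, else 2, ...; a target is out if some Accept/Reject pair would then sit in one state with the same input left (inseparable). If every existing state is out, open a new one.
a: 0a undefined. 0a->0: ok.
b: 0b undefined. 0b->0: ok.
c: 0c undefined. 0c->0: no, a/bc meet in 0. Open state 1: 0c->1.
ca: 1a undefined. 1a->0: ok.
cb: 1b undefined. 1b->0: ok.
cc: 1c undefined. 1c->0: no, a/cc meet in 0. 1c->1: ok.
All examples now run through 2 states with every (state, symbol) defined. Accept strings end in {0}, Reject strings end in {1}; accept={0}.

states=2 start=0 accept={0} delta: 0a->0 0b->0 0c->1 1a->0 1b->0 1c->1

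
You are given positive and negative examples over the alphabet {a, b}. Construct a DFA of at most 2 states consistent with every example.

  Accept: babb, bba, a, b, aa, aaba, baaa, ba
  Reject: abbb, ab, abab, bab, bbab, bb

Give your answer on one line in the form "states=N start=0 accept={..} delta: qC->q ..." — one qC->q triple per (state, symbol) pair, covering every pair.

State merging on the prefix tree: take the shortest (then alphabetical) example prefix whose next move is undefined and point that move at state 0, else 1, else 2, ...; a target is out if some Accept/Reject pair would then sit in one state with the same input left (inseparable). If every existing state is out, open a new one.
a: 0a undefined. 0a->0: no, b/ab meet in 0 with "b" left. Open state 1: 0a->1.
b: 0b undefined. 0b->0: no, b/bb meet in 0. 0b->1: ok.
aa: 1a undefined. 1a->0: no, babb/ab meet in 1 with "b" left. 1a->1: ok.
ab: 1b undefined. 1b->0: ok.
All examples now run through 2 states with every (state, symbol) defined. Accept strings end in {1}, Reject strings end in {0}; accept={1}.

states=2 start=0 accept={1} delta: 0a->1 0b->1 1a->1 1b->0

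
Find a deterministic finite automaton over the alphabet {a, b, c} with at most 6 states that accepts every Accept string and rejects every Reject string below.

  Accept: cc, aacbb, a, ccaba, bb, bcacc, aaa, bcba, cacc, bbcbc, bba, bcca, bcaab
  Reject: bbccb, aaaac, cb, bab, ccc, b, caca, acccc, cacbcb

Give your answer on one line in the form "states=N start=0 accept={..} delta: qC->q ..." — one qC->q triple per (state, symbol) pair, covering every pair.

Fold the examples into a partial DFA from state 0: repeatedly fix the first undefined (state, symbol) met by the shortest-then-alphabetical prefix, trying targets in increasing order and rejecting any under which an Accept and a Reject string meet in one state with the same remainder; add a state when all current targets are rejected. Accepting states are where Accept strings end.
a: 0a undefined. 0a->0: ok.
b: 0b undefined. 0b->0: no, a/bab meet in 0. Open state 1: 0b->1.
c: 0c undefined. 0c->0: no, cc/aaaac meet in 0. 0c->1: no, bb/cb meet in 1 with "b" left. Open state 2: 0c->2.
ba: 1a undefined. 1a->0: ok.
bb: 1b undefined. 1b->0: ok.
bc: 1c undefined. 1c->0: no, bcaab/bab meet in 1. 1c->1: no, bcaab/bab meet in 1. 1c->2: ok.
ca: 2a undefined. 2a->0: no, a/caca meet in 0. 2a->1: no, bcaab/bab meet in 1. 2a->2: no, bcacc/ccc meet in 2 with "cc" left. Open state 3: 2a->3.
cb: 2b undefined. 2b->0: no, aacbb/bab meet in 1. 2b->1: no, bbcbc/aaaac meet in 2. 2b->2: no, aacbb/aaaac meet in 2. 2b->3: ok.
cc: 2c undefined. 2c->0: no, cc/acccc meet in 0. 2c->1: no, cc/bab meet in 1. 2c->2: no, cc/aaaac meet in 2. 2c->3: no, cc/cb meet in 3. Open state 4: 2c->4.
cac: 3c undefined. 3c->0: no, a/caca meet in 0. 3c->1: no, a/caca meet in 0. 3c->2: no, bbcbc/aaaac meet in 2. 3c->3: no, bcacc/cb meet in 3. 3c->4: no, bcacc/ccc meet in 4 with "c" left. Open state 5: 3c->5.
cca: 4a undefined. 4a->0: ok.
ccc: 4c undefined. 4c->0: no, a/ccc meet in 0. 4c->1: ok.
bcaa: 3a undefined. 3a->0: no, bcaab/bab meet in 1. 3a->1: no, bcba/bab meet in 1. 3a->2: no, bcba/aaaac meet in 2. 3a->3: no, bcba/cb meet in 3. 3a->4: no, bcaab/bbccb meet in 4 with "b" left. 3a->5: ok.
caca: 5a undefined. 5a->0: no, a/caca meet in 0. 5a->1: ok.
cacb: 5b undefined. 5b->0: ok.
cacc: 5c undefined. 5c->0: ok.
aacbb: 3b undefined. 3b->0: ok.
bbccb: 4b undefined. 4b->0: no, aacbb/bbccb meet in 0. 4b->1: ok.
All examples now run through 6 states with every (state, symbol) defined. Accept strings end in {0,4,5}, Reject strings end in {1,2,3}; accept={0,4,5}.

states=6 start=0 accept={0,4,5} delta: 0a->0 0b->1 0c->2 1a->0 1b->0 1c->2 2a->3 2b->3 2c->4 3a->5 3b->0 3c->5 4a->0 4b->1 4c->1 5a->1 5b->0 5c->0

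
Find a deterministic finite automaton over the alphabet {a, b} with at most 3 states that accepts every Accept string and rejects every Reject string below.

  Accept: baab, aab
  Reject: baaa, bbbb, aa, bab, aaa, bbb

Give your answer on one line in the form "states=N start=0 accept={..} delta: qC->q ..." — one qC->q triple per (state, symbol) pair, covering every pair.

State merging on the prefix tree: take the shortest (then alphabetical) example prefix whose next move is undefined and point that move at state 0, else 1, else 2, ...; a target is out if some Accept/Reject pair would then sit in one state with the same input left (inseparable). If every existing state is out, open a new one.
a: 0a undefined. 0a->0: ok.
b: 0b undefined. 0b->0: no, baab/baaa meet in 0. Open state 1: 0b->1.
ba: 1a undefined. 1a->0: no, baab/bab meet in 1. 1a->1: no, baab/bab meet in 1 with "b" left. Open state 2: 1a->2.
bb: 1b undefined. 1b->0: no, aab/bbb meet in 1. 1b->1: no, aab/bbbb meet in 1. 1b->2: ok.
baa: 2a undefined. 2a->0: ok.
bab: 2b undefined. 2b->0: no, baab/bbbb meet in 1. 2b->1: no, baab/bab meet in 1. 2b->2: ok.
All examples now run through 3 states with every (state, symbol) defined. Accept strings end in {1}, Reject strings end in {0,2}; accept={1}.

states=3 start=0 accept={1} delta: 0a->0 0b->1 1a->2 1b->2 2a->0 2b->2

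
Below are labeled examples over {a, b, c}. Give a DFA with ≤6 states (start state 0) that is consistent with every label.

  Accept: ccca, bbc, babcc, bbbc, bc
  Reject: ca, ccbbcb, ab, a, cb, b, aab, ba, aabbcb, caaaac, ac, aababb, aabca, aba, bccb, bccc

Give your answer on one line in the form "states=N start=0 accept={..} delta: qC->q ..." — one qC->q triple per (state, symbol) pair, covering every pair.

states=4 start=0 accept={2,3} delta: 0a->0 0b->1 0c->1 1a->0 1b->1 1c->2 2a->0 2b->0 2c->3 3a->2 3b->0 3c->0

State merging on the prefix tree: take the shortest (then alphabetical) example prefix whose next move is undefined and point that move at state 0, else 1, else 2, ...; a target is out if some Accept/Reject pair would then sit in one state with the same input left (inseparable). If every existing state is out, open a new one.
a: 0a undefined. 0a->0: ok.
b: 0b undefined. 0b->0: no, bbc/ac meet in 0 with "c" left. Open state 1: 0b->1.
c: 0c undefined. 0c->0: no, ccca/ca meet in 0. 0c->1: ok.
ba: 1a undefined. 1a->0: ok.
bb: 1b undefined. 1b->0: no, bbc/ab meet in 1. 1b->1: ok.
bc: 1c undefined. 1c->0: no, ccca/ca meet in 0. 1c->1: no, ccca/ca meet in 0. Open state 2: 1c->2.
bcc: 2c undefined. 2c->0: no, ccca/ca meet in 0. 2c->1: no, ccca/ca meet in 0. 2c->2: no, ccca/aabca meet in 2 with "a" left. Open state 3: 2c->3.
ccb: 2b undefined. 2b->0: ok.
bccb: 3b undefined. 3b->0: ok.
bccc: 3c undefined. 3c->0: ok.
ccca: 3a undefined. 3a->0: no, ccca/ca meet in 0. 3a->1: no, ccca/ab meet in 1. 3a->2: ok.
aabca: 2a undefined. 2a->0: ok.
All examples now run through 4 states with every (state, symbol) defined. Accept strings end in {2,3}, Reject strings end in {0,1}; accept={2,3}.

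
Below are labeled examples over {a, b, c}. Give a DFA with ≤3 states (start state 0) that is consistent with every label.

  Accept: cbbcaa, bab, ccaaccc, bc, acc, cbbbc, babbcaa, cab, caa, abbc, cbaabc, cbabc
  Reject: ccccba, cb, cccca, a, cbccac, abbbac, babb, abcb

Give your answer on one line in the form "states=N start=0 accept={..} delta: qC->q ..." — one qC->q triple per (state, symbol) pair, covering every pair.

State merging on the prefix tree: take the shortest (then alphabetical) example prefix whose next move is undefined and point that move at state 0, else 1, else 2, ...; a target is out if some Accept/Reject pair would then sit in one state with the same input left (inseparable). If every existing state is out, open a new one.
a: 0a undefined. 0a->0: ok.
b: 0b undefined. 0b->0: no, bab/a meet in 0. Open state 1: 0b->1.
c: 0c undefined. 0c->0: no, ccaaccc/cccca meet in 0. 0c->1: ok.
ba: 1a undefined. 1a->0: no, caa/a meet in 0. 1a->1: no, bab/cb meet in 1 with "b" left. Open state 2: 1a->2.
bc: 1c undefined. 1c->0: no, ccaaccc/abcb meet in 1. 1c->1: ok.
cb: 1b undefined. 1b->0: ok.
bab: 2b undefined. 2b->0: no, bab/ccccba meet in 0. 2b->1: ok.
caa: 2a undefined. 2a->0: no, cbbcaa/ccccba meet in 0. 2a->1: ok.
abbbac: 2c undefined. 2c->0: ok.
All examples now run through 3 states with every (state, symbol) defined. Accept strings end in {1}, Reject strings end in {0,2}; accept={1}.

states=3 start=0 accept={1} delta: 0a->0 0b->1 0c->1 1a->2 1b->0 1c->1 2a->1 2b->1 2c->0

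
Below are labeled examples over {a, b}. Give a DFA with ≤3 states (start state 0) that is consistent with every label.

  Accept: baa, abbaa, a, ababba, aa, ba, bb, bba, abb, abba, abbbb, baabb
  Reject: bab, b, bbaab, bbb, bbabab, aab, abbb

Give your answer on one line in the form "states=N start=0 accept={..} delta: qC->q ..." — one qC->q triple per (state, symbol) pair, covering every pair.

states=2 start=0 accept={0} delta: 0a->0 0b->1 1a->0 1b->0

State merging on the prefix tree: take the shortest (then alphabetical) example prefix whose next move is undefined and point that move at state 0, else 1, else 2, ...; a target is out if some Accept/Reject pair would then sit in one state with the same input left (inseparable). If every existing state is out, open a new one.
a: 0a undefined. 0a->0: ok.
b: 0b undefined. 0b->0: no, baa/bab meet in 0. Open state 1: 0b->1.
ba: 1a undefined. 1a->0: ok.
bb: 1b undefined. 1b->0: ok.
All examples now run through 2 states with every (state, symbol) defined. Accept strings end in {0}, Reject strings end in {1}; accept={0}.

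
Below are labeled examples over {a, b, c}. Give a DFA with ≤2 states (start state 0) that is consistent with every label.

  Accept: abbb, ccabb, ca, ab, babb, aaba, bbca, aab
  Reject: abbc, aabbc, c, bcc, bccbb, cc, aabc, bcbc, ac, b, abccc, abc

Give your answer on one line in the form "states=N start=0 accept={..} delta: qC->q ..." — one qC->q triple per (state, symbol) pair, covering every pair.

states=2 start=0 accept={1} delta: 0a->1 0b->0 0c->0 1a->1 1b->1 1c->0

Grow the machine one transition at a time. Run the examples from 0; the earliest place one falls off (shortest prefix, ties alphabetical) gets sent to the lowest-numbered state that keeps every Accept/Reject pair distinguishable — a pair clashes when both reach the same state with identical unread suffix — and to a fresh state only if none does.
a: 0a undefined. 0a->0: no, ab/b meet in 0 with "b" left. Open state 1: 0a->1.
b: 0b undefined. 0b->0: ok.
c: 0c undefined. 0c->0: ok.
aa: 1a undefined. 1a->0: no, aab/aabbc meet in 0. 1a->1: ok.
ab: 1b undefined. 1b->0: no, abbb/abbc meet in 0. 1b->1: ok.
ac: 1c undefined. 1c->0: ok.
All examples now run through 2 states with every (state, symbol) defined. Accept strings end in {1}, Reject strings end in {0}; accept={1}.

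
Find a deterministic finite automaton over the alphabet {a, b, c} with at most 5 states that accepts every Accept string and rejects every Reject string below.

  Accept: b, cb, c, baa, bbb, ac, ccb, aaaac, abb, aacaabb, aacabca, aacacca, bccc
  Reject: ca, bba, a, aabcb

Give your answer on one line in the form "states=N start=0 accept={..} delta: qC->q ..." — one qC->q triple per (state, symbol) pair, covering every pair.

states=4 start=0 accept={1,2} delta: 0a->0 0b->1 0c->2 1a->1 1b->2 1c->3 2a->0 2b->1 2c->1 3a->1 3b->0 3c->0

Fold the examples into a partial DFA from state 0: repeatedly fix the first undefined (state, symbol) met by the shortest-then-alphabetical prefix, trying targets in increasing order and rejecting any under which an Accept and a Reject string meet in one state with the same remainder; add a state when all current targets are rejected. Accepting states are where Accept strings end.
a: 0a undefined. 0a->0: ok.
b: 0b undefined. 0b->0: no, b/bba meet in 0. Open state 1: 0b->1.
c: 0c undefined. 0c->0: no, c/ca meet in 0. 0c->1: no, ccb/aabcb meet in 1 with "cb" left. Open state 2: 0c->2.
ba: 1a undefined. 1a->0: no, baa/a meet in 0. 1a->1: ok.
bb: 1b undefined. 1b->0: no, abb/bba meet in 0. 1b->1: no, b/bba meet in 1. 1b->2: ok.
bc: 1c undefined. 1c->0: no, b/aabcb meet in 1. 1c->1: no, c/aabcb meet in 2. 1c->2: no, cb/aabcb meet in 2 with "b" left. Open state 3: 1c->3.
ca: 2a undefined. 2a->0: ok.
cb: 2b undefined. 2b->0: no, cb/ca meet in 0. 2b->1: ok.
cc: 2c undefined. 2c->0: no, aacacca/ca meet in 0. 2c->1: ok.
bcc: 3c undefined. 3c->0: ok.
aabcb: 3b undefined. 3b->0: ok.
aacabca: 3a undefined. 3a->0: no, aacabca/ca meet in 0. 3a->1: ok.
All examples now run through 4 states with every (state, symbol) defined. Accept strings end in {1,2}, Reject strings end in {0}; accept={1,2}.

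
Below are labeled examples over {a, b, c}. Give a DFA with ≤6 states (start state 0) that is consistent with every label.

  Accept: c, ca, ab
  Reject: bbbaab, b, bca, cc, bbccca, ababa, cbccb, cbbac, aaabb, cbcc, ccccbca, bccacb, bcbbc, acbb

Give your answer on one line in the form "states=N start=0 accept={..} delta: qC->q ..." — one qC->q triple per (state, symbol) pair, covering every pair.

states=4 start=0 accept={2} delta: 0a->1 0b->1 0c->2 1a->0 1b->2 1c->1 2a->2 2b->3 2c->0 3a->1 3b->0 3c->3

Grow the machine one transition at a time. Run the examples from 0; the earliest place one falls off (shortest prefix, ties alphabetical) gets sent to the lowest-numbered state that keeps every Accept/Reject pair distinguishable — a pair clashes when both reach the same state with identical unread suffix — and to a fresh state only if none does.
a: 0a undefined. 0a->0: no, ab/b meet in 0 with "b" left. Open state 1: 0a->1.
b: 0b undefined. 0b->0: no, ca/bca meet in 0 with "ca" left. 0b->1: ok.
c: 0c undefined. 0c->0: no, c/cc meet in 0. 0c->1: no, c/b meet in 1. Open state 2: 0c->2.
aa: 1a undefined. 1a->0: ok.
ab: 1b undefined. 1b->0: no, ab/bbbaab meet in 0. 1b->1: no, ab/bbbaab meet in 1. 1b->2: ok.
ac: 1c undefined. 1c->0: no, c/acbb meet in 2. 1c->1: ok.
ca: 2a undefined. 2a->0: no, ca/bca meet in 0. 2a->1: no, ca/b meet in 1. 2a->2: ok.
cb: 2b undefined. 2b->0: no, c/cbbac meet in 2. 2b->1: no, c/bbbaab meet in 2. 2b->2: no, c/bbbaab meet in 2. Open state 3: 2b->3.
cc: 2c undefined. 2c->0: ok.
cbb: 3b undefined. 3b->0: ok.
cbc: 3c undefined. 3c->0: no, c/cbcc meet in 2. 3c->1: no, c/cbccb meet in 2. 3c->2: no, c/bcbbc meet in 2. 3c->3: ok.
bbba: 3a undefined. 3a->0: no, c/bbbaab meet in 2. 3a->1: ok.
All examples now run through 4 states with every (state, symbol) defined. Accept strings end in {2}, Reject strings end in {0,1,3}; accept={2}.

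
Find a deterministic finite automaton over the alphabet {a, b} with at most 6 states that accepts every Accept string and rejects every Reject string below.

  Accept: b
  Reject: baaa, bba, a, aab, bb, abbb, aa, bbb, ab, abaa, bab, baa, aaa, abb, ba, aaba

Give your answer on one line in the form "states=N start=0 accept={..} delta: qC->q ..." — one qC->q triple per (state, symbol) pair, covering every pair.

states=3 start=0 accept={2} delta: 0a->1 0b->2 1a->1 1b->1 2a->1 2b->1

Fold the examples into a partial DFA from state 0: repeatedly fix the first undefined (state, symbol) met by the shortest-then-alphabetical prefix, trying targets in increasing order and rejecting any under which an Accept and a Reject string meet in one state with the same remainder; add a state when all current targets are rejected. Accepting states are where Accept strings end.
a: 0a undefined. 0a->0: no, b/aab meet in 0 with "b" left. Open state 1: 0a->1.
b: 0b undefined. 0b->0: no, b/bb meet in 0. 0b->1: no, b/a meet in 1. Open state 2: 0b->2.
aa: 1a undefined. 1a->0: no, b/aab meet in 2. 1a->1: ok.
ab: 1b undefined. 1b->0: no, b/abb meet in 2. 1b->1: ok.
ba: 2a undefined. 2a->0: no, b/bab meet in 2. 2a->1: ok.
bb: 2b undefined. 2b->0: no, b/bbb meet in 2. 2b->1: ok.
All examples now run through 3 states with every (state, symbol) defined. Accept strings end in {2}, Reject strings end in {1}; accept={2}.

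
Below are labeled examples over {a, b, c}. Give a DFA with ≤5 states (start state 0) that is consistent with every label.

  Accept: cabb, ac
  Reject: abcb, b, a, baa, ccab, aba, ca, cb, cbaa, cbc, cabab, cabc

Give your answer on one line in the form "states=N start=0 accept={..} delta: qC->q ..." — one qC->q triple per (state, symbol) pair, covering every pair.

states=4 start=0 accept={1} delta: 0a->0 0b->0 0c->1 1a->2 1b->2 1c->0 2a->0 2b->3 2c->0 3a->0 3b->1 3c->0

Grow the machine one transition at a time. Run the examples from 0; the earliest place one falls off (shortest prefix, ties alphabetical) gets sent to the lowest-numbered state that keeps every Accept/Reject pair distinguishable — a pair clashes when both reach the same state with identical unread suffix — and to a fresh state only if none does.
a: 0a undefined. 0a->0: ok.
b: 0b undefined. 0b->0: ok.
c: 0c undefined. 0c->0: no, cabb/abcb meet in 0. Open state 1: 0c->1.
ca: 1a undefined. 1a->0: no, cabb/b meet in 0. 1a->1: no, ac/ca meet in 1. Open state 2: 1a->2.
cb: 1b undefined. 1b->0: no, ac/cbc meet in 1. 1b->1: no, ac/abcb meet in 1. 1b->2: ok.
cc: 1c undefined. 1c->0: ok.
cab: 2b undefined. 2b->0: no, cabb/b meet in 0. 2b->1: no, cabb/abcb meet in 2. 2b->2: no, cabb/abcb meet in 2. Open state 3: 2b->3.
cba: 2a undefined. 2a->0: ok.
cbc: 2c undefined. 2c->0: ok.
caba: 3a undefined. 3a->0: ok.
cabb: 3b undefined. 3b->0: no, cabb/b meet in 0. 3b->1: ok.
cabc: 3c undefined. 3c->0: ok.
All examples now run through 4 states with every (state, symbol) defined. Accept strings end in {1}, Reject strings end in {0,2}; accept={1}.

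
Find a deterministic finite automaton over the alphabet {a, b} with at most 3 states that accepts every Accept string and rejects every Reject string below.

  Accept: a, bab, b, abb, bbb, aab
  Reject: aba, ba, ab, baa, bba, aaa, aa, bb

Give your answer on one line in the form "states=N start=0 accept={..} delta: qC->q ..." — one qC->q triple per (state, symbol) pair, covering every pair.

State merging on the prefix tree: take the shortest (then alphabetical) example prefix whose next move is undefined and point that move at state 0, else 1, else 2, ...; a target is out if some Accept/Reject pair would then sit in one state with the same input left (inseparable). If every existing state is out, open a new one.
a: 0a undefined. 0a->0: no, a/aaa meet in 0. Open state 1: 0a->1.
b: 0b undefined. 0b->0: no, a/ba meet in 1. 0b->1: ok.
aa: 1a undefined. 1a->0: no, a/baa meet in 1. 1a->1: no, a/ba meet in 1. Open state 2: 1a->2.
ab: 1b undefined. 1b->0: no, a/aba meet in 1. 1b->1: no, a/ab meet in 1. 1b->2: ok.
aaa: 2a undefined. 2a->0: ok.
aab: 2b undefined. 2b->0: no, bab/aba meet in 0. 2b->1: ok.
All examples now run through 3 states with every (state, symbol) defined. Accept strings end in {1}, Reject strings end in {0,2}; accept={1}.

states=3 start=0 accept={1} delta: 0a->1 0b->1 1a->2 1b->2 2a->0 2b->1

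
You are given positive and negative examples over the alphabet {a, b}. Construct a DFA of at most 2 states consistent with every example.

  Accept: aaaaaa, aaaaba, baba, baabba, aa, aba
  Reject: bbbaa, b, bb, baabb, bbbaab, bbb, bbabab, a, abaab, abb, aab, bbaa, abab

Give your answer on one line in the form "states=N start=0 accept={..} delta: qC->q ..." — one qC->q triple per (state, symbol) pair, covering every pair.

State merging on the prefix tree: take the shortest (then alphabetical) example prefix whose next move is undefined and point that move at state 0, else 1, else 2, ...; a target is out if some Accept/Reject pair would then sit in one state with the same input left (inseparable). If every existing state is out, open a new one.
a: 0a undefined. 0a->0: no, aaaaaa/a meet in 0. Open state 1: 0a->1.
b: 0b undefined. 0b->0: no, aa/bbbaa meet in 1 with "a" left. 0b->1: ok.
aa: 1a undefined. 1a->0: ok.
ab: 1b undefined. 1b->0: no, aaaaaa/bb meet in 0. 1b->1: ok.
All examples now run through 2 states with every (state, symbol) defined. Accept strings end in {0}, Reject strings end in {1}; accept={0}.

states=2 start=0 accept={0} delta: 0a->1 0b->1 1a->0 1b->1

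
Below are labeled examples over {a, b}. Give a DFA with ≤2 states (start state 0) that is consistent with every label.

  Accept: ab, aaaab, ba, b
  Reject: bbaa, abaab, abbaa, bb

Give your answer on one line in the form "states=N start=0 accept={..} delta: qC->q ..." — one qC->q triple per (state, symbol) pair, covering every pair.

Grow the machine one transition at a time. Run the examples from 0; the earliest place one falls off (shortest prefix, ties alphabetical) gets sent to the lowest-numbered state that keeps every Accept/Reject pair distinguishable — a pair clashes when both reach the same state with identical unread suffix — and to a fresh state only if none does.
a: 0a undefined. 0a->0: ok.
b: 0b undefined. 0b->0: no, ab/bbaa meet in 0. Open state 1: 0b->1.
ba: 1a undefined. 1a->0: no, ab/abaab meet in 1. 1a->1: ok.
bb: 1b undefined. 1b->0: ok.
All examples now run through 2 states with every (state, symbol) defined. Accept strings end in {1}, Reject strings end in {0}; accept={1}.

states=2 start=0 accept={1} delta: 0a->0 0b->1 1a->1 1b->0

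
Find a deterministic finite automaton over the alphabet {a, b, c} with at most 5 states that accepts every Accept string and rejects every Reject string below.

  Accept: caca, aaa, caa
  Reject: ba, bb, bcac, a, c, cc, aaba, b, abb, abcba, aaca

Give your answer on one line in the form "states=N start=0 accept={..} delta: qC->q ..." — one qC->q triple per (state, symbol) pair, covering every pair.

State merging on the prefix tree: take the shortest (then alphabetical) example prefix whose next move is undefined and point that move at state 0, else 1, else 2, ...; a target is out if some Accept/Reject pair would then sit in one state with the same input left (inseparable). If every existing state is out, open a new one.
a: 0a undefined. 0a->0: no, aaa/a meet in 0. Open state 1: 0a->1.
b: 0b undefined. 0b->0: ok.
c: 0c undefined. 0c->0: ok.
aa: 1a undefined. 1a->0: no, aaa/ba meet in 1. 1a->1: no, caca/aaca meet in 1 with "ca" left. Open state 2: 1a->2.
ab: 1b undefined. 1b->0: ok.
aaa: 2a undefined. 2a->0: no, aaa/bb meet in 0. 2a->1: no, aaa/ba meet in 1. 2a->2: ok.
aab: 2b undefined. 2b->0: ok.
aac: 2c undefined. 2c->0: ok.
cac: 1c undefined. 1c->0: no, caca/ba meet in 1. 1c->1: ok.
All examples now run through 3 states with every (state, symbol) defined. Accept strings end in {2}, Reject strings end in {0,1}; accept={2}.

states=3 start=0 accept={2} delta: 0a->1 0b->0 0c->0 1a->2 1b->0 1c->1 2a->2 2b->0 2c->0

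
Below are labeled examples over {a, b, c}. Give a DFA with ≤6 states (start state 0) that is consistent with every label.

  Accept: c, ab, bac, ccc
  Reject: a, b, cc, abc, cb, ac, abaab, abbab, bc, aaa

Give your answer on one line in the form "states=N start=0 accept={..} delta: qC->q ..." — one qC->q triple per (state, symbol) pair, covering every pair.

Grow the machine one transition at a time. Run the examples from 0; the earliest place one falls off (shortest prefix, ties alphabetical) gets sent to the lowest-numbered state that keeps every Accept/Reject pair distinguishable — a pair clashes when both reach the same state with identical unread suffix — and to a fresh state only if none does.
a: 0a undefined. 0a->0: no, c/ac meet in 0 with "c" left. Open state 1: 0a->1.
b: 0b undefined. 0b->0: no, c/bc meet in 0 with "c" left. 0b->1: ok.
c: 0c undefined. 0c->0: no, c/cc meet in 0. 0c->1: no, c/a meet in 1. Open state 2: 0c->2.
aa: 1a undefined. 1a->0: ok.
ab: 1b undefined. 1b->0: no, c/abc meet in 2. 1b->1: no, ab/a meet in 1. 1b->2: ok.
ac: 1c undefined. 1c->0: ok.
cb: 2b undefined. 2b->0: no, c/abbab meet in 2. 2b->1: ok.
cc: 2c undefined. 2c->0: ok.
aba: 2a undefined. 2a->0: no, c/abaab meet in 2. 2a->1: ok.
All examples now run through 3 states with every (state, symbol) defined. Accept strings end in {2}, Reject strings end in {0,1}; accept={2}.

states=3 start=0 accept={2} delta: 0a->1 0b->1 0c->2 1a->0 1b->2 1c->0 2a->1 2b->1 2c->0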